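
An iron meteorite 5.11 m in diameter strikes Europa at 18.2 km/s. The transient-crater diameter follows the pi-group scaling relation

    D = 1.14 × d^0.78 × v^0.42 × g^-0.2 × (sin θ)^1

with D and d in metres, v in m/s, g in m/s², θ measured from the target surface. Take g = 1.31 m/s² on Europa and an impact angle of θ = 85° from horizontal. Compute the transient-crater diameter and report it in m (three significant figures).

D ≈ 236 m

In SI units: v = 18200 m/s.
d^0.78 = 5.11^0.78 = 3.569
v^0.42 = 18200^0.42 = 61.55
g^-0.2 = 1.31^-0.2 = 0.9474
(sin 85°)^1 = 0.9962^1 = 0.9962
D = 1.14 × 3.569 × 61.55 × 0.9474 × 0.9962 = 236.4 m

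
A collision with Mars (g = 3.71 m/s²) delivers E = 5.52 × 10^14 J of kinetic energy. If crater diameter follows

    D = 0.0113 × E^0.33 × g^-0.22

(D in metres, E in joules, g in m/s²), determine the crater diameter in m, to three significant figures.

E^0.33 = (5.52 × 10^14)^0.33 = 7.326 × 10^4
g^-0.22 = 3.71^-0.22 = 0.7494
D = 0.0113 × 7.326 × 10^4 × 0.7494 = 620.4 m

D ≈ 620 m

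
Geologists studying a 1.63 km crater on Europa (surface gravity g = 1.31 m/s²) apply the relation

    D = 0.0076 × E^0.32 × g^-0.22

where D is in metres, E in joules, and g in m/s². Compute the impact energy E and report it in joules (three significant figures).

E ≈ 5.51 × 10^16 J

Rearranging: E = [D / (0.0076 · g^-0.22)]^(1/0.32).
D = 1630 m.
g^-0.22 = 1.31^-0.22 = 0.9423
D / (0.0076 × 0.9423) = 1630 / (7.161 × 10^-3) = 2.276 × 10^5
E = (2.276 × 10^5)^3.125 = 5.510 × 10^16 J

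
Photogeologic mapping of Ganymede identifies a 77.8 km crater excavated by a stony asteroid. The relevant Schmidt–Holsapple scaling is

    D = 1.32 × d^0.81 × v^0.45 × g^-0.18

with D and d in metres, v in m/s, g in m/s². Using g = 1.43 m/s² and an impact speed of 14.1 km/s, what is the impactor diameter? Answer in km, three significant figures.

Rearranging for d: d = [D / (1.32 · 14100^0.45 · 1.43^-0.18)]^(1/0.81).
D = 77800 m.
14100^0.45 = 73.65
1.43^-0.18 = 0.9376
Denominator = 1.32 × 73.65 × 0.9376 = 91.15
D / 91.15 = 77800 / 91.15 = 853.5
d = 853.5^(1/0.81) = 853.5^1.2346 = 4158 m

d ≈ 4.16 km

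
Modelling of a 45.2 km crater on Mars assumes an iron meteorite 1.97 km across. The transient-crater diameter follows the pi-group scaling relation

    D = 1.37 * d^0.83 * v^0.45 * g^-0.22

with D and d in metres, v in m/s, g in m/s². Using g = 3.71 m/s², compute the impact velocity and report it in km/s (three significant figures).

v ≈ 17.5 km/s

Rearranging for v: v = [D / (1.37 · 1970^0.83 · 3.71^-0.22)]^(1/0.45).
D = 45200 m.
1970^0.83 = 542.5
3.71^-0.22 = 0.7494
Denominator = 1.37 × 542.5 × 0.7494 = 557.0
D / 557.0 = 45200 / 557.0 = 81.15
v = 81.15^(1/0.45) = 81.15^2.2222 = 17491 m/s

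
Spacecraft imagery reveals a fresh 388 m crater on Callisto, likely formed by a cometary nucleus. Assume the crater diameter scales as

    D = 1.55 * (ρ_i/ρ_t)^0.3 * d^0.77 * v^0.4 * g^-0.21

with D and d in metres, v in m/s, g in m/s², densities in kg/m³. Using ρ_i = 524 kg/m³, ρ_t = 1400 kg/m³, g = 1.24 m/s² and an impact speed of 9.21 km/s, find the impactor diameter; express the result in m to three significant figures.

d ≈ 17.7 m

Rearranging for d: d = [D / (1.55 · (524/1400)^0.3 · 9210^0.4 · 1.24^-0.21)]^(1/0.77).
(524/1400)^0.3 = 0.7447
9210^0.4 = 38.52
1.24^-0.21 = 0.9558
Denominator = 1.55 × 0.7447 × 38.52 × 0.9558 = 42.50
D / 42.50 = 388 / 42.50 = 9.129
d = 9.129^(1/0.77) = 9.129^1.2987 = 17.67 m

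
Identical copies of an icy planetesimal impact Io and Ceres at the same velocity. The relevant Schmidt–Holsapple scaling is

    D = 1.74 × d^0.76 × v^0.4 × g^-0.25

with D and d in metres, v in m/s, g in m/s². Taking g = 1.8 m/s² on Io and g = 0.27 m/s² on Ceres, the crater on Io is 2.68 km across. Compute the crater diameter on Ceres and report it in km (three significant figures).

All impactor-dependent factors cancel in the ratio, leaving D_Ceres/D_Io = (g_Ceres/g_Io)^-0.25.
(0.27/1.8)^-0.25 = 0.1500^-0.25 = 1.607
D_Ceres = 1.607 × 2.68 km = 4.31 km

D ≈ 4.31 km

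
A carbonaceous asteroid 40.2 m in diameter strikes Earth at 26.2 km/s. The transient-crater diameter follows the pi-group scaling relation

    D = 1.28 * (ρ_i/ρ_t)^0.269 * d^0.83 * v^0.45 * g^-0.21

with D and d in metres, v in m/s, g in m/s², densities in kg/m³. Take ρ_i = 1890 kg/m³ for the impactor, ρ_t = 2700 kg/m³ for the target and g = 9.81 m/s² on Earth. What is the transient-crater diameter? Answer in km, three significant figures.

In SI units: v = 26200 m/s.
(ρ_i/ρ_t)^0.269 = (1890/2700)^0.269 = 0.9085
d^0.83 = 40.2^0.83 = 21.45
v^0.45 = 26200^0.45 = 97.33
g^-0.21 = 9.81^-0.21 = 0.6191
D = 1.28 × 0.9085 × 21.45 × 97.33 × 0.6191 = 1503 m
   = 1.503 km

D ≈ 1.50 km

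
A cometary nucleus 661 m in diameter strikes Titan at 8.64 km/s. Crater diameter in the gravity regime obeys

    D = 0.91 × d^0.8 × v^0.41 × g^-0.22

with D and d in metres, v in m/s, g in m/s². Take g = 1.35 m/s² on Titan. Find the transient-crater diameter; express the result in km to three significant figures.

In SI units: v = 8640 m/s.
d^0.8 = 661^0.8 = 180.4
v^0.41 = 8640^0.41 = 41.11
g^-0.22 = 1.35^-0.22 = 0.9361
D = 0.91 × 180.4 × 41.11 × 0.9361 = 6318 m
   = 6.318 km

D ≈ 6.32 km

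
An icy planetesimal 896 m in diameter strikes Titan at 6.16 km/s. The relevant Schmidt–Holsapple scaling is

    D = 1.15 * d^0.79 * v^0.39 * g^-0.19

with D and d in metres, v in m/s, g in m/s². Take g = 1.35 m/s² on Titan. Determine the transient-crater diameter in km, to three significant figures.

D ≈ 7.02 km

In SI units: v = 6160 m/s.
d^0.79 = 896^0.79 = 214.9
v^0.39 = 6160^0.39 = 30.06
g^-0.19 = 1.35^-0.19 = 0.9446
D = 1.15 × 214.9 × 30.06 × 0.9446 = 7017 m
   = 7.017 km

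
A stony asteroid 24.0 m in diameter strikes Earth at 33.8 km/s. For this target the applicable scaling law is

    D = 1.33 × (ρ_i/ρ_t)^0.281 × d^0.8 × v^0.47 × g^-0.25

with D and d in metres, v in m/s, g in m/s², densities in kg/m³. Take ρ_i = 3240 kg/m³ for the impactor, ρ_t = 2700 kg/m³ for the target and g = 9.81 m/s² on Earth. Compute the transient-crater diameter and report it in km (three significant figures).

In SI units: v = 33800 m/s.
(ρ_i/ρ_t)^0.281 = (3240/2700)^0.281 = 1.053
d^0.8 = 24^0.8 = 12.71
v^0.47 = 33800^0.47 = 134.5
g^-0.25 = 9.81^-0.25 = 0.5650
D = 1.33 × 1.053 × 12.71 × 134.5 × 0.5650 = 1353 m
   = 1.353 km

D ≈ 1.35 km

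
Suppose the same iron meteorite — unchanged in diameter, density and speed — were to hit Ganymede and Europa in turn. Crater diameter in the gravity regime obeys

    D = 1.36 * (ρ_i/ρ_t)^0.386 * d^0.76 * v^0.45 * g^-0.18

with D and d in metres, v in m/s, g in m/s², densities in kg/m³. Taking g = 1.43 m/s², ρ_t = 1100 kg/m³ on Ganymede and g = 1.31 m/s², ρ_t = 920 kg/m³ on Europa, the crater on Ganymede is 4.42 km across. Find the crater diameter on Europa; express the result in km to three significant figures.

D ≈ 4.81 km

The impactor-only factors (d, v, ρ_i) cancel in the ratio, leaving D_Europa/D_Ganymede = (g_Europa/g_Ganymede)^-0.18 · (ρ_t,Ganymede/ρ_t,Europa)^0.386.
(1.31/1.43)^-0.18 = 0.9161^-0.18 = 1.016
(1100/920)^0.386 = 1.196^0.386 = 1.072
Ratio = 1.016 × 1.072 = 1.089
D_Europa = 1.089 × 4.42 km = 4.81 km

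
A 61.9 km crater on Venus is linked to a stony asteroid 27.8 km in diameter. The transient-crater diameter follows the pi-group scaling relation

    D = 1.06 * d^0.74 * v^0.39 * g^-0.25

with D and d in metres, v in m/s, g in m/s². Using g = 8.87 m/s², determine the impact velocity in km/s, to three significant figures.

v ≈ 24.9 km/s

Rearranging for v: v = [D / (1.06 · 27800^0.74 · 8.87^-0.25)]^(1/0.39).
D = 61900 m.
27800^0.74 = 1944
8.87^-0.25 = 0.5795
Denominator = 1.06 × 1944 × 0.5795 = 1194
D / 1194 = 61900 / 1194 = 51.84
v = 51.84^(1/0.39) = 51.84^2.5641 = 24921 m/s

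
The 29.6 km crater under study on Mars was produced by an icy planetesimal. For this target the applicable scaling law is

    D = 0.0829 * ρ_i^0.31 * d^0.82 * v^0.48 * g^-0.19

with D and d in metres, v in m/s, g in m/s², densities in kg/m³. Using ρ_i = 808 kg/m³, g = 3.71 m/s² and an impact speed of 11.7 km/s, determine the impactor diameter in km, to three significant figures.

Rearranging for d: d = [D / (0.0829 · 808^0.31 · 11700^0.48 · 3.71^-0.19)]^(1/0.82).
D = 29600 m.
808^0.31 = 7.967
11700^0.48 = 89.69
3.71^-0.19 = 0.7795
Denominator = 0.0829 × 7.967 × 89.69 × 0.7795 = 46.18
D / 46.18 = 29600 / 46.18 = 641.0
d = 641.0^(1/0.82) = 641.0^1.2195 = 2648 m

d ≈ 2.65 km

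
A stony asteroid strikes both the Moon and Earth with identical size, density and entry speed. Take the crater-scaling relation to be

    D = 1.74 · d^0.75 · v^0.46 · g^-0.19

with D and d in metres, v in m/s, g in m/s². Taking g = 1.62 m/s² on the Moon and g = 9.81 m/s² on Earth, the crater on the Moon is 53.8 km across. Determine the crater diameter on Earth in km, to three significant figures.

All impactor-dependent factors cancel in the ratio, leaving D_Earth/D_Moon = (g_Earth/g_Moon)^-0.19.
(9.81/1.62)^-0.19 = 6.056^-0.19 = 0.7102
D_Earth = 0.7102 × 53.8 km = 38.2 km

D ≈ 38.2 km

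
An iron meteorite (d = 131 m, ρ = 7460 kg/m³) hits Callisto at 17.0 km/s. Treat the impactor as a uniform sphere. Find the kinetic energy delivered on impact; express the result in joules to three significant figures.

v = 17000 m/s.
Mass m = (π/6) ρ d³ = (π/6) × 7460 × (131)³ = 8.781 × 10^9 kg
E = ½ m v² = 0.5 × 8.781 × 10^9 × (17000)² = 1.269 × 10^18 J

E ≈ 1.27 × 10^18 J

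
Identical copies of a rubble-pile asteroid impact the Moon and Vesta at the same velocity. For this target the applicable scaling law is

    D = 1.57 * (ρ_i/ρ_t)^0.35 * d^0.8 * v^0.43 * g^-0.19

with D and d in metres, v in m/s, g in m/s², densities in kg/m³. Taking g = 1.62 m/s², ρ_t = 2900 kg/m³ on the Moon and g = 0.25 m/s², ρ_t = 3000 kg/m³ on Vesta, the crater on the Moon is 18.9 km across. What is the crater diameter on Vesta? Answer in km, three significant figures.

D ≈ 26.6 km

The impactor-only factors (d, v, ρ_i) cancel in the ratio, leaving D_Vesta/D_Moon = (g_Vesta/g_Moon)^-0.19 · (ρ_t,Moon/ρ_t,Vesta)^0.35.
(0.25/1.62)^-0.19 = 0.1543^-0.19 = 1.426
(2900/3000)^0.35 = 0.9667^0.35 = 0.9882
Ratio = 1.426 × 0.9882 = 1.409
D_Vesta = 1.409 × 18.9 km = 26.6 km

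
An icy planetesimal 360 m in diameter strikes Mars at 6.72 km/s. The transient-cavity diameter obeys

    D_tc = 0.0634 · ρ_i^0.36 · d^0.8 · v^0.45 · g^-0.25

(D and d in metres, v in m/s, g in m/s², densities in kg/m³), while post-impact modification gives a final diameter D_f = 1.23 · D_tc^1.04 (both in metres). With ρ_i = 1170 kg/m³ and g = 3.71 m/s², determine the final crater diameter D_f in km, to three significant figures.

v = 6720 m/s.
ρ_i^0.36 = 1170^0.36 = 12.72
d^0.8 = 360^0.8 = 110.9
v^0.45 = 6720^0.45 = 52.76
g^-0.25 = 3.71^-0.25 = 0.7205
D_tc = 0.0634 × 12.72 × 110.9 × 52.76 × 0.7205 = 3400 m
D_f = 1.23 × (3400)^1.04 = 5790 m
     = 5.790 km

D_f ≈ 5.79 km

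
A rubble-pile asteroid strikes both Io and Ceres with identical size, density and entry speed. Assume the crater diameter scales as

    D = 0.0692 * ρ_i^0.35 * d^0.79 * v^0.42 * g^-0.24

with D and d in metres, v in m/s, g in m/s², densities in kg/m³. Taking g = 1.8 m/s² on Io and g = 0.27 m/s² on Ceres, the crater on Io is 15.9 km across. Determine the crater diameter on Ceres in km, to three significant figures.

D ≈ 25.1 km

All impactor-dependent factors cancel in the ratio, leaving D_Ceres/D_Io = (g_Ceres/g_Io)^-0.24.
(0.27/1.8)^-0.24 = 0.1500^-0.24 = 1.577
D_Ceres = 1.577 × 15.9 km = 25.1 km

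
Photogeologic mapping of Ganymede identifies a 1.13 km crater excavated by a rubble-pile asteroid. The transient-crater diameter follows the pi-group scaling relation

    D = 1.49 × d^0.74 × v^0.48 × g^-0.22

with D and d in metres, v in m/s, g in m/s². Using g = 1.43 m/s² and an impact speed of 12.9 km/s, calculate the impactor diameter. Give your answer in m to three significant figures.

d ≈ 18.7 m

Rearranging for d: d = [D / (1.49 · 12900^0.48 · 1.43^-0.22)]^(1/0.74).
D = 1130 m.
12900^0.48 = 93.99
1.43^-0.22 = 0.9243
Denominator = 1.49 × 93.99 × 0.9243 = 129.4
D / 129.4 = 1130 / 129.4 = 8.733
d = 8.733^(1/0.74) = 8.733^1.3514 = 18.70 m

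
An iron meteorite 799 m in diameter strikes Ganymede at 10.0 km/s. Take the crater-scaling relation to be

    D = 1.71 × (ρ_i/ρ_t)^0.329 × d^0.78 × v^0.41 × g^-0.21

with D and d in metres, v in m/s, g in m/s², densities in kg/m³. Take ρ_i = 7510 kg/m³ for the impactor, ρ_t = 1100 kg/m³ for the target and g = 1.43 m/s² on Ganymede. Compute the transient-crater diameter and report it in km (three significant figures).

In SI units: v = 10000 m/s.
(ρ_i/ρ_t)^0.329 = (7510/1100)^0.329 = 1.881
d^0.78 = 799^0.78 = 183.6
v^0.41 = 10000^0.41 = 43.65
g^-0.21 = 1.43^-0.21 = 0.9276
D = 1.71 × 1.881 × 183.6 × 43.65 × 0.9276 = 23911 m
   = 23.91 km

D ≈ 23.9 km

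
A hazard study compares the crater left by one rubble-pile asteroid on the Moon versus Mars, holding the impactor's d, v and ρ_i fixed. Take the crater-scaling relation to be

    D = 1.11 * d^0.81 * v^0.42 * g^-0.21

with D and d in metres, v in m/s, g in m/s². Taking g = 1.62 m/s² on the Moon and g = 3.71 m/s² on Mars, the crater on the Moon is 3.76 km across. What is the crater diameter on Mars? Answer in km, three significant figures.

D ≈ 3.16 km

All impactor-dependent factors cancel in the ratio, leaving D_Mars/D_Moon = (g_Mars/g_Moon)^-0.21.
(3.71/1.62)^-0.21 = 2.290^-0.21 = 0.8403
D_Mars = 0.8403 × 3.76 km = 3.16 km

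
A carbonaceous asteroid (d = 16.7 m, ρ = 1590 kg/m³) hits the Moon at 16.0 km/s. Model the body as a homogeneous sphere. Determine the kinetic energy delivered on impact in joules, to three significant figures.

E ≈ 4.96 × 10^14 J

v = 16000 m/s.
Mass m = (π/6) ρ d³ = (π/6) × 1590 × (16.7)³ = 3.877 × 10^6 kg
E = ½ m v² = 0.5 × 3.877 × 10^6 × (16000)² = 4.963 × 10^14 J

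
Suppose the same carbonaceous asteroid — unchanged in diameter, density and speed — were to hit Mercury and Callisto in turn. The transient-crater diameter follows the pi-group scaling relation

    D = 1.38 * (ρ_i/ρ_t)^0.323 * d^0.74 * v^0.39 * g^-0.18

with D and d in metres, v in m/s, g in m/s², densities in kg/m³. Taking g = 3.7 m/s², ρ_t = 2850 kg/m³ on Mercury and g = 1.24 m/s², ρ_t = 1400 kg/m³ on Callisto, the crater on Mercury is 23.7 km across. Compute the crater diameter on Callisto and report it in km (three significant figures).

D ≈ 36.3 km

The impactor-only factors (d, v, ρ_i) cancel in the ratio, leaving D_Callisto/D_Mercury = (g_Callisto/g_Mercury)^-0.18 · (ρ_t,Mercury/ρ_t,Callisto)^0.323.
(1.24/3.7)^-0.18 = 0.3351^-0.18 = 1.217
(2850/1400)^0.323 = 2.036^0.323 = 1.258
Ratio = 1.217 × 1.258 = 1.531
D_Callisto = 1.531 × 23.7 km = 36.3 km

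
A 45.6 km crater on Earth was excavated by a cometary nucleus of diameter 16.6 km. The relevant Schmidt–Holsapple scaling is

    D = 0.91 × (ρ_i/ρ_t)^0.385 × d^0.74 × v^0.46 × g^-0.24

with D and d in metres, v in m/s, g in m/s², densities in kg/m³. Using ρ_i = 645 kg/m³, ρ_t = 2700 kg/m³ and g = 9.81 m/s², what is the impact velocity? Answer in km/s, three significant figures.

Rearranging for v: v = [D / (0.91 · (645/2700)^0.385 · 16600^0.74 · 9.81^-0.24)]^(1/0.46).
D = 45600 m.
(645/2700)^0.385 = 0.5762
16600^0.74 = 1327
9.81^-0.24 = 0.5781
Denominator = 0.91 × 0.5762 × 1327 × 0.5781 = 402.2
D / 402.2 = 45600 / 402.2 = 113.4
v = 113.4^(1/0.46) = 113.4^2.1739 = 29277 m/s

v ≈ 29.3 km/s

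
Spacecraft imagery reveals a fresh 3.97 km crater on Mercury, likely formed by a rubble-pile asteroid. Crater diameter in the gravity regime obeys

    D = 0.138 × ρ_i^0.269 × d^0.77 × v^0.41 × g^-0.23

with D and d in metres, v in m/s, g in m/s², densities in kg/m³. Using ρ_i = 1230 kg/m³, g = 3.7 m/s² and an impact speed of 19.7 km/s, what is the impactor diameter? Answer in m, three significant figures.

Rearranging for d: d = [D / (0.138 · 1230^0.269 · 19700^0.41 · 3.7^-0.23)]^(1/0.77).
D = 3970 m.
1230^0.269 = 6.779
19700^0.41 = 57.64
3.7^-0.23 = 0.7401
Denominator = 0.138 × 6.779 × 57.64 × 0.7401 = 39.91
D / 39.91 = 3970 / 39.91 = 99.47
d = 99.47^(1/0.77) = 99.47^1.2987 = 393.0 m

d ≈ 393 m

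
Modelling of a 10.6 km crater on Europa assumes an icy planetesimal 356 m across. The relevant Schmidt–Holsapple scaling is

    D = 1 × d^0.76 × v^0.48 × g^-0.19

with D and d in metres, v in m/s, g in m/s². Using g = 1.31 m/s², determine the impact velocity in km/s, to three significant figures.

Rearranging for v: v = [D / (1 · 356^0.76 · 1.31^-0.19)]^(1/0.48).
D = 10600 m.
356^0.76 = 86.92
1.31^-0.19 = 0.9500
Denominator = 1 × 86.92 × 0.9500 = 82.57
D / 82.57 = 10600 / 82.57 = 128.4
v = 128.4^(1/0.48) = 128.4^2.0833 = 24704 m/s

v ≈ 24.7 km/s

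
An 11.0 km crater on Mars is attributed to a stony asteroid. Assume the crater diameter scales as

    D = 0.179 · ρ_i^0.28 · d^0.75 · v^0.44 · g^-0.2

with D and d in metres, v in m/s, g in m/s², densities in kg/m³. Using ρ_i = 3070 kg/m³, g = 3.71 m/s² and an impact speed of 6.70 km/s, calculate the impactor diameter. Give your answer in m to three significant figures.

d ≈ 977 m

Rearranging for d: d = [D / (0.179 · 3070^0.28 · 6700^0.44 · 3.71^-0.2)]^(1/0.75).
D = 11000 m.
3070^0.28 = 9.471
6700^0.44 = 48.25
3.71^-0.2 = 0.7694
Denominator = 0.179 × 9.471 × 48.25 × 0.7694 = 62.94
D / 62.94 = 11000 / 62.94 = 174.8
d = 174.8^(1/0.75) = 174.8^1.3333 = 977.2 m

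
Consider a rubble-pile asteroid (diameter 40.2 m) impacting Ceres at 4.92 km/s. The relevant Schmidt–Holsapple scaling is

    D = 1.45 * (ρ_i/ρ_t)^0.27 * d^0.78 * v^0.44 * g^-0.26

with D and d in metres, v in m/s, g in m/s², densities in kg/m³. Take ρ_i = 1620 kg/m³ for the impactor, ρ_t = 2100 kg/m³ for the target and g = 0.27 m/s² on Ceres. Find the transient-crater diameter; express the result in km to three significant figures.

D ≈ 1.43 km

In SI units: v = 4920 m/s.
(ρ_i/ρ_t)^0.27 = (1620/2100)^0.27 = 0.9323
d^0.78 = 40.2^0.78 = 17.84
v^0.44 = 4920^0.44 = 42.12
g^-0.26 = 0.27^-0.26 = 1.406
D = 1.45 × 0.9323 × 17.84 × 42.12 × 1.406 = 1428 m
   = 1.428 km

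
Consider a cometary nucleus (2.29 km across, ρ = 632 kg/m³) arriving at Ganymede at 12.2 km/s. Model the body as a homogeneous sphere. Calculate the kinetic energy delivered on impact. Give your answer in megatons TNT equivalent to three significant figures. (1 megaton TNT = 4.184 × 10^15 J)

d = 2290 m; v = 12200 m/s.
Mass m = (π/6) ρ d³ = (π/6) × 632 × (2290)³ = 3.974 × 10^12 kg
E = ½ m v² = 0.5 × 3.974 × 10^12 × (12200)² = 2.957 × 10^20 J
   = 2.957 × 10^20 / 4.184×10^15 = 70674 Mt

E ≈ 70700 Mt TNT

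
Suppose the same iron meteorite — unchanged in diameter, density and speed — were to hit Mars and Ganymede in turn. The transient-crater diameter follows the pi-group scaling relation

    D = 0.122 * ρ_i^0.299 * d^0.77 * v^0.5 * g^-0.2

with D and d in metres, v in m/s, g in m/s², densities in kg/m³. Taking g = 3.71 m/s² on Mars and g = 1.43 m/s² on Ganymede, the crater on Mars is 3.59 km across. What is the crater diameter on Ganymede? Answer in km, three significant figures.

D ≈ 4.34 km

All impactor-dependent factors cancel in the ratio, leaving D_Ganymede/D_Mars = (g_Ganymede/g_Mars)^-0.2.
(1.43/3.71)^-0.2 = 0.3854^-0.2 = 1.210
D_Ganymede = 1.210 × 3.59 km = 4.34 km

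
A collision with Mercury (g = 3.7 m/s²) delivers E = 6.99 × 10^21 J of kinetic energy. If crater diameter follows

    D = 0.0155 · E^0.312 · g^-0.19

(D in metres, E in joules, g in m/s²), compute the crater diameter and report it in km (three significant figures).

E^0.312 = (6.99 × 10^21)^0.312 = 6.538 × 10^6
g^-0.19 = 3.7^-0.19 = 0.7799
D = 0.0155 × 6.538 × 10^6 × 0.7799 = 79034 m
   = 79.03 km

D ≈ 79.0 km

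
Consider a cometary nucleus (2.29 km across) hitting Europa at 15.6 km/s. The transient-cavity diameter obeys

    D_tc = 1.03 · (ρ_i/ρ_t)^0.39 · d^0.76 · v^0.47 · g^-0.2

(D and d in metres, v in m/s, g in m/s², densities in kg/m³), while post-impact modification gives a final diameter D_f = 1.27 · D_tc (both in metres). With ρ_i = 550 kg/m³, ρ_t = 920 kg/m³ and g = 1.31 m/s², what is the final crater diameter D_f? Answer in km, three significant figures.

D_f ≈ 33.9 km

In SI: d = 2290 m, v = 15600 m/s.
(ρ_i/ρ_t)^0.39 = (550/920)^0.39 = 0.8182
d^0.76 = 2290^0.76 = 357.7
v^0.47 = 15600^0.47 = 93.49
g^-0.2 = 1.31^-0.2 = 0.9474
D_tc = 1.03 × 0.8182 × 357.7 × 93.49 × 0.9474 = 26700 m
D_f = 1.27 × 26700 = 33909 m
     = 33.91 km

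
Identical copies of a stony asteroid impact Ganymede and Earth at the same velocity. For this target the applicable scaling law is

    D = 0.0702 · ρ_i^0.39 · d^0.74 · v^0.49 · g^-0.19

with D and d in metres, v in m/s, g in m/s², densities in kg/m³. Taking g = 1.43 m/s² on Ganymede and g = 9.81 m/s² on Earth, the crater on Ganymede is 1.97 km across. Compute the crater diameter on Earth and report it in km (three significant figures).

D ≈ 1.37 km

All impactor-dependent factors cancel in the ratio, leaving D_Earth/D_Ganymede = (g_Earth/g_Ganymede)^-0.19.
(9.81/1.43)^-0.19 = 6.860^-0.19 = 0.6936
D_Earth = 0.6936 × 1.97 km = 1.37 km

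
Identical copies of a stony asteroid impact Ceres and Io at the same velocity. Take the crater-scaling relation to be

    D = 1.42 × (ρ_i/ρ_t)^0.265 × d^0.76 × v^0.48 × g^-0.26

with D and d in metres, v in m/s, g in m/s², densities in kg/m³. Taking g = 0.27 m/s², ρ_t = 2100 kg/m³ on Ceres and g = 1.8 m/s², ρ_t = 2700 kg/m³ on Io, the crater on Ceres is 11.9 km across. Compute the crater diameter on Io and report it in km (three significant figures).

The impactor-only factors (d, v, ρ_i) cancel in the ratio, leaving D_Io/D_Ceres = (g_Io/g_Ceres)^-0.26 · (ρ_t,Ceres/ρ_t,Io)^0.265.
(1.8/0.27)^-0.26 = 6.667^-0.26 = 0.6106
(2100/2700)^0.265 = 0.7778^0.265 = 0.9356
Ratio = 0.6106 × 0.9356 = 0.5713
D_Io = 0.5713 × 11.9 km = 6.80 km

D ≈ 6.80 km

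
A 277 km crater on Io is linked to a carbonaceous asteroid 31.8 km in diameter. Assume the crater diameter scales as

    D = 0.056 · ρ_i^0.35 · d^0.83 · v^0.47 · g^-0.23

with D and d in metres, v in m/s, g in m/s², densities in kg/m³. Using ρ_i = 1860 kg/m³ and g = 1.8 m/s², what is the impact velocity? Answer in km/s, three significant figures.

v ≈ 9.60 km/s

Rearranging for v: v = [D / (0.056 · 1860^0.35 · 31800^0.83 · 1.8^-0.23)]^(1/0.47).
D = 277000 m.
1860^0.35 = 13.94
31800^0.83 = 5458
1.8^-0.23 = 0.8735
Denominator = 0.056 × 13.94 × 5458 × 0.8735 = 3722
D / 3722 = 277000 / 3722 = 74.42
v = 74.42^(1/0.47) = 74.42^2.1277 = 9603 m/s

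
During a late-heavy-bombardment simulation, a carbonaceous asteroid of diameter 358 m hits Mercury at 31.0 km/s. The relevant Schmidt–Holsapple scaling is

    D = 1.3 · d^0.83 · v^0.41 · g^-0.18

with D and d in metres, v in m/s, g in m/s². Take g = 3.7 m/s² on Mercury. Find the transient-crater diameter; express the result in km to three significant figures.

In SI units: v = 31000 m/s.
d^0.83 = 358^0.83 = 131.7
v^0.41 = 31000^0.41 = 69.42
g^-0.18 = 3.7^-0.18 = 0.7902
D = 1.3 × 131.7 × 69.42 × 0.7902 = 9392 m
   = 9.392 km

D ≈ 9.39 km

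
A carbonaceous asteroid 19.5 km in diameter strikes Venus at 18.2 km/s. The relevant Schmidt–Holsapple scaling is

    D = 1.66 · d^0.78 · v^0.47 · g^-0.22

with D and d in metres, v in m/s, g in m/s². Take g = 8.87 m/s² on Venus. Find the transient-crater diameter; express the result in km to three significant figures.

In SI units: d = 19500 m, v = 18200 m/s.
d^0.78 = 19500^0.78 = 2219
v^0.47 = 18200^0.47 = 100.5
g^-0.22 = 8.87^-0.22 = 0.6187
D = 1.66 × 2219 × 100.5 × 0.6187 = 2.290 × 10^5 m
   = 229.0 km

D ≈ 229 km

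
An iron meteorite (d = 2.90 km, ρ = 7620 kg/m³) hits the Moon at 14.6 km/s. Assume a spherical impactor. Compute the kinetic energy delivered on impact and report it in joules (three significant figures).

d = 2900 m; v = 14600 m/s.
Mass m = (π/6) ρ d³ = (π/6) × 7620 × (2900)³ = 9.731 × 10^13 kg
E = ½ m v² = 0.5 × 9.731 × 10^13 × (14600)² = 1.037 × 10^22 J

E ≈ 1.04 × 10^22 J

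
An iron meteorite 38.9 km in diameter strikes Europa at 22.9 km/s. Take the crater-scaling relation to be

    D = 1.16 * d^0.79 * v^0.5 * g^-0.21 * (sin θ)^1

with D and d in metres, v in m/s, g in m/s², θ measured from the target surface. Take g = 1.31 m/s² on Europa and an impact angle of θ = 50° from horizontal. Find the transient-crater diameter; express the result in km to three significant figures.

D ≈ 537 km

In SI units: d = 38900 m, v = 22900 m/s.
d^0.79 = 38900^0.79 = 4227
v^0.5 = 22900^0.5 = 151.3
g^-0.21 = 1.31^-0.21 = 0.9449
(sin 50°)^1 = 0.7660^1 = 0.7660
D = 1.16 × 4227 × 151.3 × 0.9449 × 0.7660 = 5.370 × 10^5 m
   = 537.0 km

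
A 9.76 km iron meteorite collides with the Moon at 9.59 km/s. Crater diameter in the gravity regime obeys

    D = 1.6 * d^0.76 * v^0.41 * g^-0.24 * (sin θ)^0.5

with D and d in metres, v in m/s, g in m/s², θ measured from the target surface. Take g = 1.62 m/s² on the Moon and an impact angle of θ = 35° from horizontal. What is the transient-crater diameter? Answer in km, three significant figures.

D ≈ 49.8 km

In SI units: d = 9760 m, v = 9590 m/s.
d^0.76 = 9760^0.76 = 1076
v^0.41 = 9590^0.41 = 42.91
g^-0.24 = 1.62^-0.24 = 0.8907
(sin 35°)^0.5 = 0.5736^0.5 = 0.7574
D = 1.6 × 1076 × 42.91 × 0.8907 × 0.7574 = 49836 m
   = 49.84 km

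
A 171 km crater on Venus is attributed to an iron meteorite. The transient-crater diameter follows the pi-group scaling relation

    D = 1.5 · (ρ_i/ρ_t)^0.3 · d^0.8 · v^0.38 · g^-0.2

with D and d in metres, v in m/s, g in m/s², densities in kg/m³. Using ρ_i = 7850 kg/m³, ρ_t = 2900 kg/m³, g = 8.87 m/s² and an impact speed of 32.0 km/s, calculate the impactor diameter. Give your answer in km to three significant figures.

d ≈ 18.0 km

Rearranging for d: d = [D / (1.5 · (7850/2900)^0.3 · 32000^0.38 · 8.87^-0.2)]^(1/0.8).
D = 171000 m.
(7850/2900)^0.3 = 1.348
32000^0.38 = 51.52
8.87^-0.2 = 0.6463
Denominator = 1.5 × 1.348 × 51.52 × 0.6463 = 67.33
D / 67.33 = 171000 / 67.33 = 2540
d = 2540^(1/0.8) = 2540^1.25 = 18032 m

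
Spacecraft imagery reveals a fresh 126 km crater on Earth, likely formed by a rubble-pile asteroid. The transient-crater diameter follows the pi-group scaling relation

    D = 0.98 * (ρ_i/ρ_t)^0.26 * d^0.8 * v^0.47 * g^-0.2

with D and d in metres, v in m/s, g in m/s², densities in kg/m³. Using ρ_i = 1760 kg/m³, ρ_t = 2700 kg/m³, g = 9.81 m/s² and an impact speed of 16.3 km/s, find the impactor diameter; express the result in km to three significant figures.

Rearranging for d: d = [D / (0.98 · (1760/2700)^0.26 · 16300^0.47 · 9.81^-0.2)]^(1/0.8).
D = 126000 m.
(1760/2700)^0.26 = 0.8947
16300^0.47 = 95.44
9.81^-0.2 = 0.6334
Denominator = 0.98 × 0.8947 × 95.44 × 0.6334 = 53.00
D / 53.00 = 126000 / 53.00 = 2377
d = 2377^(1/0.8) = 2377^1.25 = 16597 m

d ≈ 16.6 km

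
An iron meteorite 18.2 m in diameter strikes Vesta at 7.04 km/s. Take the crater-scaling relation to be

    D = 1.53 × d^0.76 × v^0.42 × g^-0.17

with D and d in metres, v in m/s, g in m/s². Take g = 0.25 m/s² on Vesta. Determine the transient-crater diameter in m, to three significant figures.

D ≈ 726 m

In SI units: v = 7040 m/s.
d^0.76 = 18.2^0.76 = 9.071
v^0.42 = 7040^0.42 = 41.30
g^-0.17 = 0.25^-0.17 = 1.266
D = 1.53 × 9.071 × 41.30 × 1.266 = 725.7 m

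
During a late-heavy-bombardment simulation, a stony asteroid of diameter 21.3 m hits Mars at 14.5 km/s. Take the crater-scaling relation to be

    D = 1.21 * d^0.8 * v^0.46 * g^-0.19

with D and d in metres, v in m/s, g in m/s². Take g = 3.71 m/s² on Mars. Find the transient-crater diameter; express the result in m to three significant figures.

In SI units: v = 14500 m/s.
d^0.8 = 21.3^0.8 = 11.55
v^0.46 = 14500^0.46 = 82.08
g^-0.19 = 3.71^-0.19 = 0.7795
D = 1.21 × 11.55 × 82.08 × 0.7795 = 894.2 m

D ≈ 894 m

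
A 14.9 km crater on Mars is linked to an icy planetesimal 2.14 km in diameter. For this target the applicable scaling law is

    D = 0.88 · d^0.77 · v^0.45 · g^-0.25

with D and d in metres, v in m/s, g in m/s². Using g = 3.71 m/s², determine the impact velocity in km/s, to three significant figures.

v ≈ 10.3 km/s

Rearranging for v: v = [D / (0.88 · 2140^0.77 · 3.71^-0.25)]^(1/0.45).
D = 14900 m.
2140^0.77 = 366.8
3.71^-0.25 = 0.7205
Denominator = 0.88 × 366.8 × 0.7205 = 232.6
D / 232.6 = 14900 / 232.6 = 64.06
v = 64.06^(1/0.45) = 64.06^2.2222 = 10342 m/s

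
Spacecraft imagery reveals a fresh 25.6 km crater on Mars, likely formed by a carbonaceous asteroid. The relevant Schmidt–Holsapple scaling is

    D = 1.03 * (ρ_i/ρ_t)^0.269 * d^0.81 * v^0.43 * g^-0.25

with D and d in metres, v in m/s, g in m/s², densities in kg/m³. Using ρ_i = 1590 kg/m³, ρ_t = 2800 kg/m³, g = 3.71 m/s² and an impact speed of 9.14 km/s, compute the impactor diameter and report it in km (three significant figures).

Rearranging for d: d = [D / (1.03 · (1590/2800)^0.269 · 9140^0.43 · 3.71^-0.25)]^(1/0.81).
D = 25600 m.
(1590/2800)^0.269 = 0.8588
9140^0.43 = 50.49
3.71^-0.25 = 0.7205
Denominator = 1.03 × 0.8588 × 50.49 × 0.7205 = 32.18
D / 32.18 = 25600 / 32.18 = 795.5
d = 795.5^(1/0.81) = 795.5^1.2346 = 3812 m

d ≈ 3.81 km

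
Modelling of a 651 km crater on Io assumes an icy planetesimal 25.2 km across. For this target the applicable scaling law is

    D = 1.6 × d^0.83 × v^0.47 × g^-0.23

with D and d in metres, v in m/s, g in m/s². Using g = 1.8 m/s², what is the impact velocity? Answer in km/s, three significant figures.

Rearranging for v: v = [D / (1.6 · 25200^0.83 · 1.8^-0.23)]^(1/0.47).
D = 651000 m.
25200^0.83 = 4499
1.8^-0.23 = 0.8735
Denominator = 1.6 × 4499 × 0.8735 = 6288
D / 6288 = 651000 / 6288 = 103.5
v = 103.5^(1/0.47) = 103.5^2.1277 = 19373 m/s

v ≈ 19.4 km/s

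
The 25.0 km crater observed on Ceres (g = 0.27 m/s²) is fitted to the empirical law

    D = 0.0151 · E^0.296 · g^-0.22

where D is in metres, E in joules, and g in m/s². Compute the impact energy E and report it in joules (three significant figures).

E ≈ 3.87 × 10^20 J

Rearranging: E = [D / (0.0151 · g^-0.22)]^(1/0.296).
D = 25000 m.
g^-0.22 = 0.27^-0.22 = 1.334
D / (0.0151 × 1.334) = 25000 / (0.02014) = 1.241 × 10^6
E = (1.241 × 10^6)^3.3784 = 3.865 × 10^20 J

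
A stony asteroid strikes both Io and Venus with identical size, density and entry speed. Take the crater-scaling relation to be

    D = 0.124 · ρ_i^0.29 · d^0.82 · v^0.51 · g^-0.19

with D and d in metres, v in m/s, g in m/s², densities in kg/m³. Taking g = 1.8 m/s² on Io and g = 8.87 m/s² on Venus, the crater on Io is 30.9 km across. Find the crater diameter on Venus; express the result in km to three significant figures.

D ≈ 22.8 km

All impactor-dependent factors cancel in the ratio, leaving D_Venus/D_Io = (g_Venus/g_Io)^-0.19.
(8.87/1.8)^-0.19 = 4.928^-0.19 = 0.7386
D_Venus = 0.7386 × 30.9 km = 22.8 km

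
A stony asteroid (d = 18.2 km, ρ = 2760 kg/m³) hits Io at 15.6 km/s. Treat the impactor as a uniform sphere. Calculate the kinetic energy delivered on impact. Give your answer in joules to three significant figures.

E ≈ 1.06 × 10^24 J

d = 18200 m; v = 15600 m/s.
Mass m = (π/6) ρ d³ = (π/6) × 2760 × (18200)³ = 8.712 × 10^15 kg
E = ½ m v² = 0.5 × 8.712 × 10^15 × (15600)² = 1.060 × 10^24 J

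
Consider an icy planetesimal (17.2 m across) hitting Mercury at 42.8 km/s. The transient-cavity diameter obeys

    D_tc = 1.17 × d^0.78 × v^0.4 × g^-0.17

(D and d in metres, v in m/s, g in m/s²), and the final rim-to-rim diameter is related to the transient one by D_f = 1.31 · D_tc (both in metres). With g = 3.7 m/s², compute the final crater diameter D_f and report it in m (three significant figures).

v = 42800 m/s.
d^0.78 = 17.2^0.78 = 9.198
v^0.4 = 42800^0.4 = 71.22
g^-0.17 = 3.7^-0.17 = 0.8006
D_tc = 1.17 × 9.198 × 71.22 × 0.8006 = 613.6 m
D_f = 1.31 × 613.6 = 803.8 m

D_f ≈ 804 m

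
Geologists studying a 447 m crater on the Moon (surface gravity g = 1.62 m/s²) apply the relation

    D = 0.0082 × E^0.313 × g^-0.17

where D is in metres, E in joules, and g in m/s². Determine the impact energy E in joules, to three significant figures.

E ≈ 1.76 × 10^15 J

Rearranging: E = [D / (0.0082 · g^-0.17)]^(1/0.313).
g^-0.17 = 1.62^-0.17 = 0.9213
D / (0.0082 × 0.9213) = 447 / (7.555 × 10^-3) = 5.917 × 10^4
E = (5.917 × 10^4)^3.1949 = 1.764 × 10^15 J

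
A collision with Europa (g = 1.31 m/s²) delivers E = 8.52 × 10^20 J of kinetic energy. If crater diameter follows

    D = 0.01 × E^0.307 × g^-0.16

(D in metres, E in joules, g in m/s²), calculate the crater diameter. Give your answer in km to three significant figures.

D ≈ 25.5 km

E^0.307 = (8.52 × 10^20)^0.307 = 2.665 × 10^6
g^-0.16 = 1.31^-0.16 = 0.9577
D = 0.01 × 2.665 × 10^6 × 0.9577 = 25523 m
   = 25.52 km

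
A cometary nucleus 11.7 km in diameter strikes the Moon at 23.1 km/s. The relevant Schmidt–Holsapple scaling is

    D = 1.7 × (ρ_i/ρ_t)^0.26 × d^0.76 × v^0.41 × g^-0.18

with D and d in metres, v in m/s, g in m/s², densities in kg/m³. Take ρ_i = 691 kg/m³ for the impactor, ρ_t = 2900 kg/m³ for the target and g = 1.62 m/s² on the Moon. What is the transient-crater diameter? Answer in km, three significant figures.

In SI units: d = 11700 m, v = 23100 m/s.
(ρ_i/ρ_t)^0.26 = (691/2900)^0.26 = 0.6887
d^0.76 = 11700^0.76 = 1235
v^0.41 = 23100^0.41 = 61.53
g^-0.18 = 1.62^-0.18 = 0.9168
D = 1.7 × 0.6887 × 1235 × 61.53 × 0.9168 = 81566 m
   = 81.57 km

D ≈ 81.6 km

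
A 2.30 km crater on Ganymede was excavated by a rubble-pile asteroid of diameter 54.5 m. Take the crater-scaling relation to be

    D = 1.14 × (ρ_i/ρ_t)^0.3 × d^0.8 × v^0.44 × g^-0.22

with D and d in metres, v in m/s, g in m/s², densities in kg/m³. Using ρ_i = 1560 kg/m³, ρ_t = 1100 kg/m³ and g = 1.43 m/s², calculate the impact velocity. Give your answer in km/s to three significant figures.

Rearranging for v: v = [D / (1.14 · (1560/1100)^0.3 · 54.5^0.8 · 1.43^-0.22)]^(1/0.44).
D = 2300 m.
(1560/1100)^0.3 = 1.111
54.5^0.8 = 24.50
1.43^-0.22 = 0.9243
Denominator = 1.14 × 1.111 × 24.50 × 0.9243 = 28.68
D / 28.68 = 2300 / 28.68 = 80.20
v = 80.20^(1/0.44) = 80.20^2.2727 = 21263 m/s

v ≈ 21.3 km/s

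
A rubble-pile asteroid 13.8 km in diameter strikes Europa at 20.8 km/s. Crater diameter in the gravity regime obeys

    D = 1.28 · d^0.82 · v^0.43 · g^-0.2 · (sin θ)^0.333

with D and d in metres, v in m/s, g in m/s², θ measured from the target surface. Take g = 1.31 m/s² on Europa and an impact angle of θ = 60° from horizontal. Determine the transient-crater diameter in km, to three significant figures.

In SI units: d = 13800 m, v = 20800 m/s.
d^0.82 = 13800^0.82 = 2481
v^0.43 = 20800^0.43 = 71.91
g^-0.2 = 1.31^-0.2 = 0.9474
(sin 60°)^0.333 = 0.8660^0.333 = 0.9532
D = 1.28 × 2481 × 71.91 × 0.9474 × 0.9532 = 2.062 × 10^5 m
   = 206.2 km

D ≈ 206 km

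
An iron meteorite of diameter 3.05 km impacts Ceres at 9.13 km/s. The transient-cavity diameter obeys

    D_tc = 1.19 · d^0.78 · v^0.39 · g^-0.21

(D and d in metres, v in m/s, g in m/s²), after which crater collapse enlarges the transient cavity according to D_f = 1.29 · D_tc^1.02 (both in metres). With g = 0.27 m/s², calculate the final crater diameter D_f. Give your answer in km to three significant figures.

D_f ≈ 45.4 km

In SI: d = 3050 m, v = 9130 m/s.
d^0.78 = 3050^0.78 = 522.1
v^0.39 = 9130^0.39 = 35.04
g^-0.21 = 0.27^-0.21 = 1.316
D_tc = 1.19 × 522.1 × 35.04 × 1.316 = 28650 m
D_f = 1.29 × (28650)^1.02 = 45379 m
     = 45.38 km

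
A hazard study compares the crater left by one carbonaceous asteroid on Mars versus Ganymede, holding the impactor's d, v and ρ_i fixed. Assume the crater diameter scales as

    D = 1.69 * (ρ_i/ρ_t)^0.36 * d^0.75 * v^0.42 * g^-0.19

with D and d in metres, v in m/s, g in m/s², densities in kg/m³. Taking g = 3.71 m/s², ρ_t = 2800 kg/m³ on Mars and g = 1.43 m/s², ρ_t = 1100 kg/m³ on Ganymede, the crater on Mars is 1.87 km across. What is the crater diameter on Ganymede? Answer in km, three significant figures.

The impactor-only factors (d, v, ρ_i) cancel in the ratio, leaving D_Ganymede/D_Mars = (g_Ganymede/g_Mars)^-0.19 · (ρ_t,Mars/ρ_t,Ganymede)^0.36.
(1.43/3.71)^-0.19 = 0.3854^-0.19 = 1.199
(2800/1100)^0.36 = 2.545^0.36 = 1.400
Ratio = 1.199 × 1.400 = 1.679
D_Ganymede = 1.679 × 1.87 km = 3.14 km

D ≈ 3.14 km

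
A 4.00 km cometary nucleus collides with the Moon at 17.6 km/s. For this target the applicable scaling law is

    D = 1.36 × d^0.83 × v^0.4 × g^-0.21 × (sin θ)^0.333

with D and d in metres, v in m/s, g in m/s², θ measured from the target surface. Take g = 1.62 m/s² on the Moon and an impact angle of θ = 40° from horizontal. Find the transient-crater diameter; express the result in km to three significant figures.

In SI units: d = 4000 m, v = 17600 m/s.
d^0.83 = 4000^0.83 = 976.6
v^0.4 = 17600^0.4 = 49.91
g^-0.21 = 1.62^-0.21 = 0.9037
(sin 40°)^0.333 = 0.6428^0.333 = 0.8632
D = 1.36 × 976.6 × 49.91 × 0.9037 × 0.8632 = 51711 m
   = 51.71 km

D ≈ 51.7 km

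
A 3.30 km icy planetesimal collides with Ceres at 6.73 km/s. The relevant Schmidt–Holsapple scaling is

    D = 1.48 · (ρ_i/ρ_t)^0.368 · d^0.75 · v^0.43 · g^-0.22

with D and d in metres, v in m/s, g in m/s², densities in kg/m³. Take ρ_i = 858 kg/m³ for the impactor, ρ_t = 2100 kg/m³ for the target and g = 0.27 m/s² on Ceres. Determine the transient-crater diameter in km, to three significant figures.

In SI units: d = 3300 m, v = 6730 m/s.
(ρ_i/ρ_t)^0.368 = (858/2100)^0.368 = 0.7194
d^0.75 = 3300^0.75 = 435.4
v^0.43 = 6730^0.43 = 44.26
g^-0.22 = 0.27^-0.22 = 1.334
D = 1.48 × 0.7194 × 435.4 × 44.26 × 1.334 = 27371 m
   = 27.37 km

D ≈ 27.4 km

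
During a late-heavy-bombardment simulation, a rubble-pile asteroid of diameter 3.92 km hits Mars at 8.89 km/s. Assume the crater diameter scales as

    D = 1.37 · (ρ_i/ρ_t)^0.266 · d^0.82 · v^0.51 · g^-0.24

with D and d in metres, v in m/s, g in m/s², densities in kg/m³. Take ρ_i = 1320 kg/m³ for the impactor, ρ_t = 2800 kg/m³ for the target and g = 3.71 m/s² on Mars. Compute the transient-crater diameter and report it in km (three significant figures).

In SI units: d = 3920 m, v = 8890 m/s.
(ρ_i/ρ_t)^0.266 = (1320/2800)^0.266 = 0.8187
d^0.82 = 3920^0.82 = 884.1
v^0.51 = 8890^0.51 = 103.3
g^-0.24 = 3.71^-0.24 = 0.7300
D = 1.37 × 0.8187 × 884.1 × 103.3 × 0.7300 = 74777 m
   = 74.78 km

D ≈ 74.8 km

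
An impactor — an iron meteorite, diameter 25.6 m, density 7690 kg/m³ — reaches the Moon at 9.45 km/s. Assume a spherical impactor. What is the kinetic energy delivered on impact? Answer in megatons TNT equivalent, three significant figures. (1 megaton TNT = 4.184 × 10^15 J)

v = 9450 m/s.
Mass m = (π/6) ρ d³ = (π/6) × 7690 × (25.6)³ = 6.755 × 10^7 kg
E = ½ m v² = 0.5 × 6.755 × 10^7 × (9450)² = 3.016 × 10^15 J
   = 3.016 × 10^15 / 4.184×10^15 = 0.7208 Mt

E ≈ 0.721 Mt TNT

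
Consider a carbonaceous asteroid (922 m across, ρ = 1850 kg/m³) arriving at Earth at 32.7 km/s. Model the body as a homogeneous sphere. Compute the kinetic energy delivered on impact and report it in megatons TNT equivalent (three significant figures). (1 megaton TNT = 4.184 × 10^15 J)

v = 32700 m/s.
Mass m = (π/6) ρ d³ = (π/6) × 1850 × (922)³ = 7.592 × 10^11 kg
E = ½ m v² = 0.5 × 7.592 × 10^11 × (32700)² = 4.059 × 10^20 J
   = 4.059 × 10^20 / 4.184×10^15 = 97012 Mt

E ≈ 97000 Mt TNT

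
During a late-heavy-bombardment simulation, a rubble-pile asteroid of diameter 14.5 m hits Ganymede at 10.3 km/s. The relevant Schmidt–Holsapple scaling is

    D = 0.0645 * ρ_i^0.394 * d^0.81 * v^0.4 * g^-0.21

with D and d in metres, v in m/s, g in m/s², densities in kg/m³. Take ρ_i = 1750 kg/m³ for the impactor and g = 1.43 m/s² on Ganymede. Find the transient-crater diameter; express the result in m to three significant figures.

D ≈ 399 m

In SI units: v = 10300 m/s.
ρ_i^0.394 = 1750^0.394 = 18.96
d^0.81 = 14.5^0.81 = 8.724
v^0.4 = 10300^0.4 = 40.28
g^-0.21 = 1.43^-0.21 = 0.9276
D = 0.0645 × 18.96 × 8.724 × 40.28 × 0.9276 = 398.6 m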